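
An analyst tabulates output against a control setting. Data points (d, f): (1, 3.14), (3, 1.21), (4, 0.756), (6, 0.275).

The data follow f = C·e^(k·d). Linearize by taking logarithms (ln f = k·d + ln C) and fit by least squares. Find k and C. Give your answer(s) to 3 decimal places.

Let Y = ln f. Fitting Y = k·d + ln C by least squares:
Over the data: Σd = 14.0000, Σ(d)² = 62.0000, Σln f = -0.2359, Σd·ln f = -7.1487.
Normal system: [[62.0000, 14.0000]; [14.0000, 4]]·[k, ln C]ᵀ = [-7.1487, -0.2359]ᵀ.
Slope k = (n·Σd·ln f − Σd·Σln f)/(n·Σ(d)² − (Σd)²) = (4·-7.1487 − 14.0000·-0.2359)/52.0000 = -0.48640; ln C = (Σln f − k·Σd)/n = 1.64343, so C = exp(1.64343) = 5.17289.

k = -0.486, C = 5.173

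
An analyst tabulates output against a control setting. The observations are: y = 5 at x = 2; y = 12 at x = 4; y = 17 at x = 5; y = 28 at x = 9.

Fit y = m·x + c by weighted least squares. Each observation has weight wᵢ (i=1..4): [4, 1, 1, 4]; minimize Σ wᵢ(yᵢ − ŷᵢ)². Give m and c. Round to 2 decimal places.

m = 3.27, c = -1.25

Compute the Gram sums: Σwᵢ·x·x = 381, Σwᵢ·x = 53, Σwᵢ·1 = 10.
Right-hand side: Σwᵢ·x·y = 1181, Σwᵢ·y = 161.
Normal equations: [[381, 53]; [53, 10]]·[m, c]ᵀ = [1181, 161]ᵀ.
Eliminating c: 10·(row 1) − 53·(row 2) gives 1001·m = 10·1181 − 53·161 = 3277, so m = 3277/1001.
Then c = (161 − 53·(3277/1001))/10 = -1252/1001.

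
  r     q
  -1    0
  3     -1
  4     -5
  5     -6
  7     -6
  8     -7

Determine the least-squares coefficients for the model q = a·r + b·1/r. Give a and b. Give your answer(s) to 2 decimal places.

Setting ∂/∂a … = 0 gives: 164·a + 6·b = -151;  6·a + (881749/705600)·b = -3793/840.
(Σr·r = 164, Σr·1/r = 6, Σ1/r·1/r = 881749/705600, Σr·q = -151, Σ1/r·q = -3793/840.)
Determinant 164·(881749/705600) − 6² = 29801309/176400.
a = ((-151)·(881749/705600) − 6·(-3793/840))/(29801309/176400) = -114027379/119205236; b = (164·(-3793/840) − 6·(-151))/(29801309/176400) = 29187480/29801309.

a = -0.96, b = 0.98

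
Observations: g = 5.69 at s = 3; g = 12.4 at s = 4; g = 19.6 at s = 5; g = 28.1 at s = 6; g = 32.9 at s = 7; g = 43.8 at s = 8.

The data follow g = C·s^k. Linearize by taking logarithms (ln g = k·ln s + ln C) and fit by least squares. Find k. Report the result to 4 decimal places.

k = 2.0267

Let Y = ln g. Fitting Y = k·ln s + ln C by least squares:
Σln s = 9.9115, Σ(ln s)² = 17.0401, Σln g = 17.8408, Σln s·ln g = 30.8238.
Equations: 17.0401·k + 9.9115·ln C = 30.8238;  9.9115·k + 6·ln C = 17.8408.
Δ = 17.0401·6 − (9.9115)² = 4.0036; k = (30.8238·6 − 9.9115·17.8408)/4.0036 = 2.02672, ln C = (17.0401·17.8408 − 9.9115·30.8238)/4.0036 = -0.37449.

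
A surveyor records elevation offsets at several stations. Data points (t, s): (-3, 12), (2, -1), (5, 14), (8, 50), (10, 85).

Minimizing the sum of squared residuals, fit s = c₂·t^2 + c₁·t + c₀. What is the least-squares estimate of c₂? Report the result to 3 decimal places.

c₂ = 1.050

The normal equations are: 14818·c₂ + 1618·c₁ + 202·c₀ = 12154;  1618·c₂ + 202·c₁ + 22·c₀ = 1282;  202·c₂ + 22·c₁ + 5·c₀ = 160.
Inverting the 3×3 Gram matrix, [c₂, c₁, c₀]ᵀ = [18449/17563, -31384/17563, -6462/2509]ᵀ.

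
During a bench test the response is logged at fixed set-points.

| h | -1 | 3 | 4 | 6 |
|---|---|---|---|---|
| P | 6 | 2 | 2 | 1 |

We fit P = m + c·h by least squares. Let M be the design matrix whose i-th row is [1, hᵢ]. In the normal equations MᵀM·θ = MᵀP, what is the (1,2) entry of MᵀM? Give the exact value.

Row 1 ↔ basis 1, column 2 ↔ basis h, so (MᵀM)_{1,2} = Σᵢ h = (1)·(-1) + (1)·(3) + (1)·(4) + (1)·(6) = 12.

12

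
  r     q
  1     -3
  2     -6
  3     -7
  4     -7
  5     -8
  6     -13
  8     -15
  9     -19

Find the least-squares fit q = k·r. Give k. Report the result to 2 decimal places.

k = -2.00

The normal system AᵀA·[k]ᵀ = Aᵀq is [[236]]·[k]ᵀ = [-473]ᵀ.
Hence k = -473 / 236 ≈ -2.00424.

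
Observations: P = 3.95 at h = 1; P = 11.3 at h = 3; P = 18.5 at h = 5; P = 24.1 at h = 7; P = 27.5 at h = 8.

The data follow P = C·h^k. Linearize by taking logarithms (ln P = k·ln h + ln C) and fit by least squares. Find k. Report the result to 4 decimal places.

Let Y = ln P. Fitting Y = k·ln h + ln C by least squares:
XᵀX = [[11.9079, 6.7334]; [6.7334, 5]], rhs = [20.4438, 13.2127]ᵀ  (here Σln h = 6.7334, Σ(ln h)² = 11.9079, Σln P = 13.2127, Σln h·ln P = 20.4438).
Slope k = (n·Σln h·ln P − Σln h·Σln P)/(n·Σ(ln h)² − (Σln h)²) = (5·20.4438 − 6.7334·13.2127)/14.2007 = 0.93325; ln C = (Σln P − k·Σln h)/n = 1.38574.

k = 0.9333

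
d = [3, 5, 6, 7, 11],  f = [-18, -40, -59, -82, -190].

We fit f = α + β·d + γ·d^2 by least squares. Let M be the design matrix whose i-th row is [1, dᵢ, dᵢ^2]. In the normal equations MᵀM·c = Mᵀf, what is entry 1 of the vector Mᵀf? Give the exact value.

Entry 1 ↔ basis 1, so (Mᵀf)_{1} = Σᵢ fᵢ = (1)·(-18) + (1)·(-40) + (1)·(-59) + (1)·(-82) + (1)·(-190) = -389.

-389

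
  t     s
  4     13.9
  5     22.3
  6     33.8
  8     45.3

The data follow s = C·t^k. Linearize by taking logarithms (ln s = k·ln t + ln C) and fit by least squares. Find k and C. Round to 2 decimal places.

With ln sᵢ as the transformed response and ln tᵢ as the regressor:
Σln t = 6.8669, Σ(ln t)² = 12.0466, Σln s = 13.0702, Σln t·ln s = 22.8826.
Equations: 12.0466·k + 6.8669·ln C = 22.8826;  6.8669·k + 4·ln C = 13.0702.
Slope k = (n·Σln t·ln s − Σln t·Σln s)/(n·Σ(ln t)² − (Σln t)²) = (4·22.8826 − 6.8669·13.0702)/1.0316 = 1.72345; ln C = (Σln s − k·Σln t)/n = 0.30886, so C = exp(0.30886) = 1.36187.

k = 1.72, C = 1.36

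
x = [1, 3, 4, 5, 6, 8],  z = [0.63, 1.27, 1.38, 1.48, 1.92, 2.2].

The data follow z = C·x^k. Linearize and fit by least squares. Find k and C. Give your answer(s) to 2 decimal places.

Linearized form: ln z = k·ln x + ln C. From the 6 transformed points,
Σln x = 7.9655, Σ(ln x)² = 13.2535, Σln z = 1.9319, Σln x·ln z = 4.1484.
Equations: 13.2535·k + 7.9655·ln C = 4.1484;  7.9655·k + 6·ln C = 1.9319.
Solving (det = 16.0713): k = 0.59124, ln C = -0.46294, so C = exp(-0.46294) = 0.62943.

k = 0.59, C = 0.63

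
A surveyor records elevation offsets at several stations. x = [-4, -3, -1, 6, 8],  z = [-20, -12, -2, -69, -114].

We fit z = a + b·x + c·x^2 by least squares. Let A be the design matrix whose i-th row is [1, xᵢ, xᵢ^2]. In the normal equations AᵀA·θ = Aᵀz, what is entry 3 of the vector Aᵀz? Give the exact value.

Entry 3 ↔ basis x^2, so (Aᵀz)_{3} = Σᵢ (x^2)·zᵢ = (16)·(-20) + (9)·(-12) + (1)·(-2) + (36)·(-69) + (64)·(-114) = -10210.

-10210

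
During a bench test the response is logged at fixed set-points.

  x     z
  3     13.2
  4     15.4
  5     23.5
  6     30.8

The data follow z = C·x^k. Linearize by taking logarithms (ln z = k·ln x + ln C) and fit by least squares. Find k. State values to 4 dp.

Linearized form: ln z = k·ln x + ln C. From the 4 transformed points,
Σln x = 5.8861, Σ(ln x)² = 8.9295, Σln z = 11.8991, Σln x·ln z = 17.8476.
Equations: 8.9295·k + 5.8861·ln C = 17.8476;  5.8861·k + 4·ln C = 11.8991.
Δ = 8.9295·4 − (5.8861)² = 1.0716; k = (17.8476·4 − 5.8861·11.8991)/1.0716 = 1.26070, ln C = (8.9295·11.8991 − 5.8861·17.8476)/1.0716 = 1.11962.

k = 1.2607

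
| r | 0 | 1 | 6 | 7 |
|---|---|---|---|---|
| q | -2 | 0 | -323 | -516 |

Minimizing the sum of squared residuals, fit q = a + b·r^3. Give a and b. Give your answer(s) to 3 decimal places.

Sums needed: Σ1 = 4, Σr^3 = 560, Σr^3·r^3 = 164306.
And Σq = -841, Σr^3·q = -246756.
So AᵀA·[a, b]ᵀ = Aᵀq: [[4, 560]; [560, 164306]]·[a, b]ᵀ = [-841, -246756]ᵀ.
Determinant 4·164306 − 560² = 343624.
a = ((-841)·164306 − 560·(-246756))/343624 = 1007/171812; b = (4·(-246756) − 560·(-841))/343624 = -64508/42953.

a = 0.006, b = -1.502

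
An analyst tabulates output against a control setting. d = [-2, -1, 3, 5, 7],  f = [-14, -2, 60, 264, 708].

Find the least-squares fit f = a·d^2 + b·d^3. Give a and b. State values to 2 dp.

a = 0.73, b = 1.96

Forming XᵀX = [[3124, 20142]; [20142, 134068]] and Xᵀf = [41774, 277578]ᵀ gives XᵀX·[a, b]ᵀ = Xᵀf.
Δ = 3124·134068 − 20142² = 13128268.
a = (41774·134068 − 20142·277578)/13128268 = 2395139/3282067; b = (3124·277578 − 20142·41774)/13128268 = 6435441/3282067.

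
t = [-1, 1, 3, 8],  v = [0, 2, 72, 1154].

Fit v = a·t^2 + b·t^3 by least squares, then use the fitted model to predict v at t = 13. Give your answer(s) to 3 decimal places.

With design matrix X, XᵀX = [[4179, 33011]; [33011, 262875]] and Xᵀv = [74506, 592794]ᵀ.
Δ = 4179·262875 − 33011² = 8828504.
a = (74506·262875 − 33011·592794)/8828504 = 2130252/1103563; b = (4179·592794 − 33011·74506)/8828504 = 2221070/1103563.
At t = 13: v̂ = (2130252/1103563)·(169) + (2221070/1103563)·(2197) = 5239703378/1103563.

v̂ = 4747.988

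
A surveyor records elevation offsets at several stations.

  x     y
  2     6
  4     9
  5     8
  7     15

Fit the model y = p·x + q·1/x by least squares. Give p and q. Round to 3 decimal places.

p = 1.889, q = 3.849

MᵀM·[p, q]ᵀ = Mᵀy reads: 94·p + 4·q = 193;  4·p + (7309/19600)·q = 1259/140.
Determinant 94·(7309/19600) − 4² = 186723/9800.
p = (193·(7309/19600) − 4·(1259/140))/(186723/9800) = 235199/124482; q = (94·(1259/140) − 4·193)/(186723/9800) = 239540/62241.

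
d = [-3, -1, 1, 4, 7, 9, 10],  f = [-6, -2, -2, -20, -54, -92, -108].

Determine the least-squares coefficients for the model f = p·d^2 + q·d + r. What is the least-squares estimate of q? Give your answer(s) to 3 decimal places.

q = -0.893

From the data, Σd^2·d^2 = 19301, Σd^2·d = 2109, Σd^2 = 257, Σd·d = 257, Σd = 27, Σ1 = 7.
And Σd^2·f = -21276, Σd·f = -2348, Σf = -284.
Row-reducing yields p = -64588/64679, q = -57728/64679, r = -30152/64679.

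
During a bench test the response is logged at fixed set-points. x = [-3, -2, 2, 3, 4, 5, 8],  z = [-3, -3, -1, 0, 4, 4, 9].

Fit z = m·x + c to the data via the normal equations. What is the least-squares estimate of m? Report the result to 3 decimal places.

From the data, Σx·x = 131, Σx = 17, Σ1 = 7.
Moment sums: Σx·z = 121, Σz = 10.
So AᵀA·[m, c]ᵀ = Aᵀz: [[131, 17]; [17, 7]]·[m, c]ᵀ = [121, 10]ᵀ.
det = 131·7 − 17² = 628.
m = (121·7 − 17·10)/628 = 677/628; c = (131·10 − 17·121)/628 = -747/628.

m = 1.078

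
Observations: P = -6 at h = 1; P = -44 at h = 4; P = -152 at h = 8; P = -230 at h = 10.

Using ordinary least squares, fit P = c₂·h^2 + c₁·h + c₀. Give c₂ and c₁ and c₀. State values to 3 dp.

c₂ = -2.030, c₁ = -2.569, c₀ = -1.356

Compute the Gram sums: Σh^2·h^2 = 14353, Σh^2·h = 1577, Σh^2 = 181, Σh·h = 181, Σh = 23, Σ1 = 4.
For AᵀP: Σh^2·P = -33438, Σh·P = -3698, ΣP = -432.
AᵀA·[c₂, c₁, c₀]ᵀ = AᵀP becomes [[14353, 1577, 181]; [1577, 181, 23]; [181, 23, 4]]·[c₂, c₁, c₀]ᵀ = [-33438, -3698, -432]ᵀ.
Row-reducing yields c₂ = -67/33, c₁ = -167/65, c₀ = -2908/2145.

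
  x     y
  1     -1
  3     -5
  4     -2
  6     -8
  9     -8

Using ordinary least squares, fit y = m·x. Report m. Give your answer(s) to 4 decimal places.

From the data, Σx·x = 143.
For Aᵀy: Σx·y = -144.
Hence m = -144 / 143 ≈ -1.00699.

m = -1.0070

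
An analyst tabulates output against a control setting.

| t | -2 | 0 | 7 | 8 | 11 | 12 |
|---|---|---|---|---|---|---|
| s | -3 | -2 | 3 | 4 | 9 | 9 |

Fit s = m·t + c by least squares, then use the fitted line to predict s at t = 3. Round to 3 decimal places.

ŝ = 0.695

Compute the Gram sums: Σt·t = 382, Σt = 36, Σ1 = 6.
For Mᵀs: Σt·s = 266, Σs = 20.
So MᵀM·[m, c]ᵀ = Mᵀs: [[382, 36]; [36, 6]]·[m, c]ᵀ = [266, 20]ᵀ.
det = 382·6 − 36² = 996.
m = (266·6 − 36·20)/996 = 73/83; c = (382·20 − 36·266)/996 = -484/249.
At t = 3: ŝ = (73/83)·(3) + (-484/249)·(1) = 173/249.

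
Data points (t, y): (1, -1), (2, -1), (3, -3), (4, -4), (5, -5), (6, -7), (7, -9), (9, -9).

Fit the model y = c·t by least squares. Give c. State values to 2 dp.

The normal equations are: 221·c = -239.
c = (-239)/221 = -1.08145.

c = -1.08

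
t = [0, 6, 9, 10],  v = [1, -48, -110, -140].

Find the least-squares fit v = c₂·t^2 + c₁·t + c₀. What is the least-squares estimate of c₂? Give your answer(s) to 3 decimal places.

c₂ = -1.483

Compute the Gram sums: Σt^2·t^2 = 17857, Σt^2·t = 1945, Σt^2 = 217, Σt·t = 217, Σt = 25, Σ1 = 4.
Right-hand side: Σt^2·v = -24638, Σt·v = -2678, Σv = -297.
So AᵀA·[c₂, c₁, c₀]ᵀ = Aᵀv: [[17857, 1945, 217]; [1945, 217, 25]; [217, 25, 4]]·[c₂, c₁, c₀]ᵀ = [-24638, -2678, -297]ᵀ.
Inverting the 3×3 Gram matrix, [c₂, c₁, c₀]ᵀ = [-5689/3837, 3232/3837, 1177/1279]ᵀ.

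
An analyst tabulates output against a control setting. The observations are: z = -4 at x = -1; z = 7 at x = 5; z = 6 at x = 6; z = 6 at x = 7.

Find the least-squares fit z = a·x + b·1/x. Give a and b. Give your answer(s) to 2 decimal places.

a = 0.94, b = 3.22

Entries of AᵀA: Σx·x = 111, Σx·1/x = 4, Σ1/x·1/x = 47989/44100.
Moment sums: Σx·z = 117, Σ1/x·z = 254/35.
AᵀA·[a, b]ᵀ = Aᵀz becomes [[111, 4]; [4, 47989/44100]]·[a, b]ᵀ = [117, 254/35]ᵀ.
det = 111·(47989/44100) − 4² = 1540393/14700.
a = (117·(47989/44100) − 4·(254/35))/(1540393/14700) = 1444851/1540393; b = (111·(254/35) − 4·117)/(1540393/14700) = 4961880/1540393.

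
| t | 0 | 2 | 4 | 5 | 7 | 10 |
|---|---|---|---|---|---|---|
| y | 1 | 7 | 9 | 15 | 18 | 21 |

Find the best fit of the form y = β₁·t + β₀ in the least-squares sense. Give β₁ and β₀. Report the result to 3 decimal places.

Sums needed: Σt·t = 194, Σt = 28, Σ1 = 6.
Right-hand side: Σt·y = 461, Σy = 71.
det = 194·6 − 28² = 380.
β₁ = (461·6 − 28·71)/380 = 389/190; β₀ = (194·71 − 28·461)/380 = 433/190.

β₁ = 2.047, β₀ = 2.279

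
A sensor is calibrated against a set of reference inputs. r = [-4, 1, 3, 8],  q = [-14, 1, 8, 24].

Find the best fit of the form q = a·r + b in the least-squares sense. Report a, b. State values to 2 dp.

a = 3.18, b = -1.60

The normal system AᵀA·[a, b]ᵀ = Aᵀq is [[90, 8]; [8, 4]]·[a, b]ᵀ = [273, 19]ᵀ.
Eliminating b: 4·(row 1) − 8·(row 2) gives 296·a = 4·273 − 8·19 = 940, so a = 235/74.
Then b = (19 − 8·(235/74))/4 = -237/148.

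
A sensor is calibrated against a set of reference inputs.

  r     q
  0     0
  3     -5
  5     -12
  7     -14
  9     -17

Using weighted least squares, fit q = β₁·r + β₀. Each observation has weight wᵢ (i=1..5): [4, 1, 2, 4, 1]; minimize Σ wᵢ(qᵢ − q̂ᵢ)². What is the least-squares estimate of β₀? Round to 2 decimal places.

β₀ = -0.18

The normal system XᵀWX·[β₁, β₀]ᵀ = XᵀWq is [[336, 50]; [50, 12]]·[β₁, β₀]ᵀ = [-680, -102]ᵀ.
Determinant 336·12 − 50² = 1532.
β₁ = ((-680)·12 − 50·(-102))/1532 = -765/383; β₀ = (336·(-102) − 50·(-680))/1532 = -68/383.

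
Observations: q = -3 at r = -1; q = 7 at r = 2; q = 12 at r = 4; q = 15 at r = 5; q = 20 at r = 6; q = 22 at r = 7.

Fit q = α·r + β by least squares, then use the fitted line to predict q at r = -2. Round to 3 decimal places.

From the data, Σr·r = 131, Σr = 23, Σ1 = 6.
And Σr·q = 414, Σq = 73.
So XᵀX·[α, β]ᵀ = Xᵀq: [[131, 23]; [23, 6]]·[α, β]ᵀ = [414, 73]ᵀ.
Δ = 131·6 − 23² = 257.
α = (414·6 − 23·73)/257 = 805/257; β = (131·73 − 23·414)/257 = 41/257.
At r = -2: q̂ = (805/257)·(-2) + (41/257)·(1) = -1569/257.

q̂ = -6.105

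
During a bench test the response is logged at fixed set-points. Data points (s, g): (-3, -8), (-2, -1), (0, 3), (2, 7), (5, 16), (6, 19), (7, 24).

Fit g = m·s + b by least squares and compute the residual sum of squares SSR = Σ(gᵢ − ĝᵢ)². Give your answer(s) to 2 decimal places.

SSR = 13.55

Compute the Gram sums: Σs·s = 127, Σs = 15, Σ1 = 7.
For Aᵀg: Σs·g = 402, Σg = 60.
So AᵀA·[m, b]ᵀ = Aᵀg: [[127, 15]; [15, 7]]·[m, b]ᵀ = [402, 60]ᵀ.
Δ = 127·7 − 15² = 664.
m = (402·7 − 15·60)/664 = 957/332; b = (127·60 − 15·402)/664 = 795/332.
Residuals: -145/83, 787/332, 201/332, -385/332, -67/83, -229/332, 237/166; SSR = 2249/166.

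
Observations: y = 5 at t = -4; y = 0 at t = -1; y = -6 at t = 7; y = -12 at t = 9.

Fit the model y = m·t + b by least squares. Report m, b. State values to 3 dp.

Compute the Gram sums: Σt·t = 147, Σt = 11, Σ1 = 4.
For Aᵀy: Σt·y = -170, Σy = -13.
So AᵀA·[m, b]ᵀ = Aᵀy: [[147, 11]; [11, 4]]·[m, b]ᵀ = [-170, -13]ᵀ.
Determinant 147·4 − 11² = 467.
m = ((-170)·4 − 11·(-13))/467 = -537/467; b = (147·(-13) − 11·(-170))/467 = -41/467.

m = -1.150, b = -0.088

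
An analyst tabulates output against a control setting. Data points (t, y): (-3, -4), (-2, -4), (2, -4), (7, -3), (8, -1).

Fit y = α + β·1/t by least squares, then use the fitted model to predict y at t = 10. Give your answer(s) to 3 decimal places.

Setting ∂/∂α … = 0 gives: 5·α + (-11/168)·β = -16;  (-11/168)·α + (18265/28224)·β = 131/168.
(Σ1 = 5, Σ1/t = -11/168, Σ1/t·1/t = 18265/28224, Σy = -16, Σ1/t·y = 131/168.)
Eliminating β: (18265/28224)·(row 1) − (-11/168)·(row 2) gives (22801/7056)·α = (18265/28224)·(-16) − (-11/168)·(131/168) = -32311/3136, so α = -290799/91204.
Then β = ((131/168) − (-11/168)·(-290799/91204))/(18265/28224) = 20118/22801.
At t = 10: ŷ = (-290799/91204)·(1) + (20118/22801)·(1/10) = -1413759/456020.

ŷ = -3.100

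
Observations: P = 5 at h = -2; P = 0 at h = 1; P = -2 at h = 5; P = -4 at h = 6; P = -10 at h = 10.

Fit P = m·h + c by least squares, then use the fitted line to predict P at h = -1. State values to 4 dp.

P̂ = 3.6140

Sums needed: Σh·h = 166, Σh = 20, Σ1 = 5.
And Σh·P = -144, ΣP = -11.
Normal equations: [[166, 20]; [20, 5]]·[m, c]ᵀ = [-144, -11]ᵀ.
Determinant 166·5 − 20² = 430.
m = ((-144)·5 − 20·(-11))/430 = -50/43; c = (166·(-11) − 20·(-144))/430 = 527/215.
At h = -1: P̂ = (-50/43)·(-1) + (527/215)·(1) = 777/215.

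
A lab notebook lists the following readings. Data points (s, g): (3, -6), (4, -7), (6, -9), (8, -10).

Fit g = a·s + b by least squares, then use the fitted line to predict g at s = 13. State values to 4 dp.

Sums needed: Σs·s = 125, Σs = 21, Σ1 = 4.
Moment sums: Σs·g = -180, Σg = -32.
Determinant 125·4 − 21² = 59.
a = ((-180)·4 − 21·(-32))/59 = -48/59; b = (125·(-32) − 21·(-180))/59 = -220/59.
At s = 13: ĝ = (-48/59)·(13) + (-220/59)·(1) = -844/59.

ĝ = -14.3051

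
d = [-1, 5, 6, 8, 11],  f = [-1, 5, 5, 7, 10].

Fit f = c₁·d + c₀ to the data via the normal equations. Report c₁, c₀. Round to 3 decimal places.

c₁ = 0.904, c₀ = -0.041

Normal-equation sums: Σd·d = 247, Σd = 29, Σ1 = 5.
Moment sums: Σd·f = 222, Σf = 26.
Δ = 247·5 − 29² = 394.
c₁ = (222·5 − 29·26)/394 = 178/197; c₀ = (247·26 − 29·222)/394 = -8/197.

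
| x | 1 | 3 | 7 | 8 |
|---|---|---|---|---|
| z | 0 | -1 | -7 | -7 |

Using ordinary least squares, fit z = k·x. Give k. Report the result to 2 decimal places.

Forming AᵀA = [[123]] and Aᵀz = [-108]ᵀ gives AᵀA·[k]ᵀ = Aᵀz.
k = (-108)/123 = -0.878049.

k = -0.88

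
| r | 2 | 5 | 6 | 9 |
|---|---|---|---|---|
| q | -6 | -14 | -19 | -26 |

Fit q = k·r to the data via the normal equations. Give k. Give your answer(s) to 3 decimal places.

Entries of MᵀM: Σr·r = 146.
Right-hand side: Σr·q = -430.
k = (-430)/146 = -2.94521.

k = -2.945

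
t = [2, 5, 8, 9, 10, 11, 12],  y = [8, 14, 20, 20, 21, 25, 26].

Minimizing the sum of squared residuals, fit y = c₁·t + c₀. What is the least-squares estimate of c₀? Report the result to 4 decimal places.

Normal-equation sums: Σt·t = 539, Σt = 57, Σ1 = 7.
For Mᵀy: Σt·y = 1223, Σy = 134.
Eliminating c₀: 7·(row 1) − 57·(row 2) gives 524·c₁ = 7·1223 − 57·134 = 923, so c₁ = 923/524.
Then c₀ = (134 − 57·(923/524))/7 = 2515/524.

c₀ = 4.7996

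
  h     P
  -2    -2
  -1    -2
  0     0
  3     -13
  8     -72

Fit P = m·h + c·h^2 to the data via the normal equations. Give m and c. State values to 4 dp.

The normal equations are: 78·m + 530·c = -609;  530·m + 4194·c = -4735.
(Σh·h = 78, Σh·h^2 = 530, Σh^2·h^2 = 4194, Σh·P = -609, Σh^2·P = -4735.)
Determinant 78·4194 − 530² = 46232.
m = ((-609)·4194 − 530·(-4735))/46232 = -11149/11558; c = (78·(-4735) − 530·(-609))/46232 = -5820/5779.

m = -0.9646, c = -1.0071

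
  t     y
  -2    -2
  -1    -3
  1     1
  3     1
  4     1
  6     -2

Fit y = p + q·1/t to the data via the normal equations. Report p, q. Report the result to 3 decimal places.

p = -0.759, q = 2.219

The normal equations are: 6·p + (1/4)·q = -4;  (1/4)·p + (353/144)·q = 21/4.
Eliminating q: (353/144)·(row 1) − (1/4)·(row 2) gives (703/48)·p = (353/144)·(-4) − (1/4)·(21/4) = -1601/144, so p = -1601/2109.
Then q = ((21/4) − (1/4)·(-1601/2109))/(353/144) = 1560/703.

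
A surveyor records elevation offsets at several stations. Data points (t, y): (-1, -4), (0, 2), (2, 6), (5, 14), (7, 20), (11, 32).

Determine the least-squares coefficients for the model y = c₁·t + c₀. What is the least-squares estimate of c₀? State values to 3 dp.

MᵀM·[c₁, c₀]ᵀ = Mᵀy reads: 200·c₁ + 24·c₀ = 578;  24·c₁ + 6·c₀ = 70.
(Σt·t = 200, Σt = 24, Σ1 = 6, Σt·y = 578, Σy = 70.)
Eliminating c₀: 6·(row 1) − 24·(row 2) gives 624·c₁ = 6·578 − 24·70 = 1788, so c₁ = 149/52.
Then c₀ = (70 − 24·(149/52))/6 = 8/39.

c₀ = 0.205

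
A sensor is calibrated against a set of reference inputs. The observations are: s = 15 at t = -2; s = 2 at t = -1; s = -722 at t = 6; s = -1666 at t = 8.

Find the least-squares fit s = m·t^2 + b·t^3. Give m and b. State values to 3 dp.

m = -2.136, b = -2.987

Setting ∂/∂m … = 0 gives: 5409·m + 40511·b = -132554;  40511·m + 308865·b = -1009066.
(Σt^2·t^2 = 5409, Σt^2·t^3 = 40511, Σt^3·t^3 = 308865, Σt^2·s = -132554, Σt^3·s = -1009066.)
Eliminating b: 308865·(row 1) − 40511·(row 2) gives 29509664·m = 308865·(-132554) − 40511·(-1009066) = -63018484, so m = -15754621/7377416.
Then b = ((-1009066) − 40511·(-15754621/7377416))/308865 = -22035725/7377416.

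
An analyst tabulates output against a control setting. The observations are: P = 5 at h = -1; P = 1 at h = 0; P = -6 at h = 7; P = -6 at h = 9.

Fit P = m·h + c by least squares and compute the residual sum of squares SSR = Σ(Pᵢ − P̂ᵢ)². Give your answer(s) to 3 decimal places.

SSR = 6.562

Normal-equation sums: Σh·h = 131, Σh = 15, Σ1 = 4.
Right-hand side: Σh·P = -101, ΣP = -6.
Δ = 131·4 − 15² = 299.
m = ((-101)·4 − 15·(-6))/299 = -314/299; c = (131·(-6) − 15·(-101))/299 = 729/299.
Residuals: 452/299, -430/299, -25/23, 303/299; SSR = 1962/299.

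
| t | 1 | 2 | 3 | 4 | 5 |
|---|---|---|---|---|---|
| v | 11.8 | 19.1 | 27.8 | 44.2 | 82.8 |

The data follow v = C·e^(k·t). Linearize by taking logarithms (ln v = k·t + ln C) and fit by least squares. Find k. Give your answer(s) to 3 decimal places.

k = 0.474

Linearized form: ln v = k·t + ln C. From the 5 transformed points,
Σt = 15.0000, Σ(t)² = 55.0000, Σln v = 16.9480, Σt·ln v = 55.5796.
Equations: 55.0000·k + 15.0000·ln C = 55.5796;  15.0000·k + 5·ln C = 16.9480.
Δ = 55.0000·5 − (15.0000)² = 50.0000; k = (55.5796·5 − 15.0000·16.9480)/50.0000 = 0.47357, ln C = (55.0000·16.9480 − 15.0000·55.5796)/50.0000 = 1.96889.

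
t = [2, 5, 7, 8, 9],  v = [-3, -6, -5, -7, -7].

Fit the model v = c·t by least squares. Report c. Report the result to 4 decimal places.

Entries of MᵀM: Σt·t = 223.
For Mᵀv: Σt·v = -190.
So MᵀM·[c]ᵀ = Mᵀv: [[223]]·[c]ᵀ = [-190]ᵀ.
c = (-190)/223 = -0.852018.

c = -0.8520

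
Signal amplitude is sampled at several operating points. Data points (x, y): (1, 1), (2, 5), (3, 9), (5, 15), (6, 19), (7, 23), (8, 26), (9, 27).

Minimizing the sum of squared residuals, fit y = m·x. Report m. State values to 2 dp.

m = 3.12

Sums needed: Σx·x = 269.
For Aᵀy: Σx·y = 839.
m = 839/269 = 3.11896.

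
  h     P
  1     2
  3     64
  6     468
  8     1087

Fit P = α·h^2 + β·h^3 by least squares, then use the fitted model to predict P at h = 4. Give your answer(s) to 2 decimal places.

P̂ = 144.51

XᵀX·[α, β]ᵀ = XᵀP reads: 5474·α + 40788·β = 86994;  40788·α + 309530·β = 659362.
(Σh^2·h^2 = 5474, Σh^2·h^3 = 40788, Σh^3·h^3 = 309530, Σh^2·P = 86994, Σh^3·P = 659362.)
Eliminating β: 309530·(row 1) − 40788·(row 2) gives 30706276·α = 309530·86994 − 40788·659362 = 33195564, so α = 8298891/7676569.
Then β = (659362 − 40788·(8298891/7676569))/309530 = 15259079/7676569.
At h = 4: P̂ = (8298891/7676569)·(16) + (15259079/7676569)·(64) = 1109363312/7676569.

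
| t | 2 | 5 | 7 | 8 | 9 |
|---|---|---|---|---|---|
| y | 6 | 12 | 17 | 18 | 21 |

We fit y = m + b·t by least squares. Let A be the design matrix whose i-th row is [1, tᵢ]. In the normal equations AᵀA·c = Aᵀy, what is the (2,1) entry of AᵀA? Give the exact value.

Row 2 ↔ basis t, column 1 ↔ basis 1, so (AᵀA)_{2,1} = Σᵢ t = (2)·(1) + (5)·(1) + (7)·(1) + (8)·(1) + (9)·(1) = 31.

31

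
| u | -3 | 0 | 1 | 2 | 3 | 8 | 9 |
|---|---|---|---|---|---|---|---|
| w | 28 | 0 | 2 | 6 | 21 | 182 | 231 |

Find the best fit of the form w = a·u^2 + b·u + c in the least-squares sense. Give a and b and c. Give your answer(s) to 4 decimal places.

a = 3.0009, b = -1.1322, c = -1.6427

Sums needed: Σu^2·u^2 = 10836, Σu^2·u = 1250, Σu^2 = 168, Σu·u = 168, Σu = 20, Σ1 = 7.
Right-hand side: Σu^2·w = 30826, Σu·w = 3528, Σw = 470.
AᵀA·[a, b, c]ᵀ = Aᵀw becomes [[10836, 1250, 168]; [1250, 168, 20]; [168, 20, 7]]·[a, b, c]ᵀ = [30826, 3528, 470]ᵀ.
Row-reducing yields a = 847444/282401, b = -45677/40343, c = -463906/282401.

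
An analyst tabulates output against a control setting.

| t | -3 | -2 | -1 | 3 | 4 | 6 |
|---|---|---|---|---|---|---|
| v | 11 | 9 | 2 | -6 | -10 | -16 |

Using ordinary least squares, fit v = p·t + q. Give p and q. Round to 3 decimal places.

p = -2.923, q = 1.743

The normal equations are: 75·p + 7·q = -207;  7·p + 6·q = -10.
(Σt·t = 75, Σt = 7, Σ1 = 6, Σt·v = -207, Σv = -10.)
Determinant 75·6 − 7² = 401.
p = ((-207)·6 − 7·(-10))/401 = -1172/401; q = (75·(-10) − 7·(-207))/401 = 699/401.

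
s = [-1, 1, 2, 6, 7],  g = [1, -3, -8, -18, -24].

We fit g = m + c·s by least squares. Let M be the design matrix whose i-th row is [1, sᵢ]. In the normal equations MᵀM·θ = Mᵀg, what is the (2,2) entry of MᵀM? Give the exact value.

Row 2 ↔ basis s, column 2 ↔ basis s, so (MᵀM)_{2,2} = Σᵢ (s)·(s) = (-1)·(-1) + (1)·(1) + (2)·(2) + (6)·(6) + (7)·(7) = 91.

91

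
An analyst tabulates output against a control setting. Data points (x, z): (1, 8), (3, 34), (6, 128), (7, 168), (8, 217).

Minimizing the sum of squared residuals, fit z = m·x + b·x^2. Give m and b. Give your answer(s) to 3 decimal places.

Forming AᵀA = [[159, 1099]; [1099, 7875]] and Aᵀz = [3790, 27042]ᵀ gives AᵀA·[m, b]ᵀ = Aᵀz.
Eliminating b: 7875·(row 1) − 1099·(row 2) gives 44324·m = 7875·3790 − 1099·27042 = 127092, so m = 4539/1583.
Then b = (27042 − 1099·(4539/1583))/7875 = 33617/11081.

m = 2.867, b = 3.034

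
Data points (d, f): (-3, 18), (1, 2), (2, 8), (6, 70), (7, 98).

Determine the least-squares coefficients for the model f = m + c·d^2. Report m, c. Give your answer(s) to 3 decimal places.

m = -0.050, c = 1.982

The normal equations are: 5·m + 99·c = 196;  99·m + 3795·c = 7518.
Determinant 5·3795 − 99² = 9174.
m = (196·3795 − 99·7518)/9174 = -7/139; c = (5·7518 − 99·196)/9174 = 3031/1529.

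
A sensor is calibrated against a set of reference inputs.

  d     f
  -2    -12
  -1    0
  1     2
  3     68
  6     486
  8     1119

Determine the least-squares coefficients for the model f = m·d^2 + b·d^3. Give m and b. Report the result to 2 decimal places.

Forming MᵀM = [[5491, 40755]; [40755, 309595]] and Mᵀf = [89678, 679838]ᵀ gives MᵀM·[m, b]ᵀ = Mᵀf.
Δ = 5491·309595 − 40755² = 39016120.
m = (89678·309595 − 40755·679838)/39016120 = 9976/6821; b = (5491·679838 − 40755·89678)/39016120 = 514234/256685.

m = 1.46, b = 2.00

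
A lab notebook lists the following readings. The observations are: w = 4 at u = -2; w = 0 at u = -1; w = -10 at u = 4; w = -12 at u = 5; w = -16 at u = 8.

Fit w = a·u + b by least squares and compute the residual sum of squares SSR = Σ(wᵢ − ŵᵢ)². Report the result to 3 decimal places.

Forming AᵀA = [[110, 14]; [14, 5]] and Aᵀw = [-236, -34]ᵀ gives AᵀA·[a, b]ᵀ = Aᵀw.
Δ = 110·5 − 14² = 354.
a = ((-236)·5 − 14·(-34))/354 = -352/177; b = (110·(-34) − 14·(-236))/354 = -218/177.
Residuals: 74/59, -134/177, -48/59, -146/177, 202/177; SSR = 848/177.

SSR = 4.791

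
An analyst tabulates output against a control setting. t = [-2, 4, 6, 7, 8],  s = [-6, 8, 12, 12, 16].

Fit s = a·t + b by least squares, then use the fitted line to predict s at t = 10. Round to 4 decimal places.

Setting ∂/∂a … = 0 gives: 169·a + 23·b = 328;  23·a + 5·b = 42.
(Σt·t = 169, Σt = 23, Σ1 = 5, Σt·s = 328, Σs = 42.)
Eliminating b: 5·(row 1) − 23·(row 2) gives 316·a = 5·328 − 23·42 = 674, so a = 337/158.
Then b = (42 − 23·(337/158))/5 = -223/158.
At t = 10: ŝ = (337/158)·(10) + (-223/158)·(1) = 3147/158.

ŝ = 19.9177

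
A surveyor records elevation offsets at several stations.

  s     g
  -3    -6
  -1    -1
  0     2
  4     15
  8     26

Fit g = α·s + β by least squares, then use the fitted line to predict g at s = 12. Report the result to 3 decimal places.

Compute the Gram sums: Σs·s = 90, Σs = 8, Σ1 = 5.
For Xᵀg: Σs·g = 287, Σg = 36.
Normal equations: [[90, 8]; [8, 5]]·[α, β]ᵀ = [287, 36]ᵀ.
Δ = 90·5 − 8² = 386.
α = (287·5 − 8·36)/386 = 1147/386; β = (90·36 − 8·287)/386 = 472/193.
At s = 12: ĝ = (1147/386)·(12) + (472/193)·(1) = 7354/193.

ĝ = 38.104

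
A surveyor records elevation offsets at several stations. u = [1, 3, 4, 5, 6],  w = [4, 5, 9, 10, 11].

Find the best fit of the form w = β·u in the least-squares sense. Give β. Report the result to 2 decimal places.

β = 1.97

With design matrix X, XᵀX = [[87]] and Xᵀw = [171]ᵀ.
β = 171/87 = 1.96552.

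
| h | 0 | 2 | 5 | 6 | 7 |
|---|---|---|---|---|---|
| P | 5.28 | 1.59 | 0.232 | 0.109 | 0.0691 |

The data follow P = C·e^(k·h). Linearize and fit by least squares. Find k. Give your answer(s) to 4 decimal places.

Let Y = ln P. Fitting Y = k·h + ln C by least squares:
AᵀA = [[114.0000, 20.0000]; [20.0000, 5]], rhs = [-38.3815, -4.2220]ᵀ  (here Σh = 20.0000, Σ(h)² = 114.0000, Σln P = -4.2220, Σh·ln P = -38.3815).
Slope k = (n·Σh·ln P − Σh·Σln P)/(n·Σ(h)² − (Σh)²) = (5·-38.3815 − 20.0000·-4.2220)/170.0000 = -0.63216; ln C = (Σln P − k·Σh)/n = 1.68427.

k = -0.6322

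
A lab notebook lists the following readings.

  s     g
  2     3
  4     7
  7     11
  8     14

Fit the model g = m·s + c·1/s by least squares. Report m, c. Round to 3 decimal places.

m = 1.695, c = -0.593

The normal equations are: 133·m + 4·c = 223;  4·m + (1093/3136)·c = 46/7.
det = 133·(1093/3136) − 4² = 13599/448.
m = (223·(1093/3136) − 4·(46/7))/(13599/448) = 17923/10577; c = (133·(46/7) − 4·223)/(13599/448) = -896/1511.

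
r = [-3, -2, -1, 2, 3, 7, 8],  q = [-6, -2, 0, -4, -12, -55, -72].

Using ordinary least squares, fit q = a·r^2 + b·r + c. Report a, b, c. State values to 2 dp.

a = -1.03, b = -0.80, c = 0.63

Setting ∂/∂a … = 0 gives: 6692·a + 854·b + 140·c = -7489;  854·a + 140·b + 14·c = -983;  140·a + 14·b + 7·c = -151.
Inverting the 3×3 Gram matrix, [a, b, c]ᵀ = [-7831/7602, -6089/7602, 802/1267]ᵀ.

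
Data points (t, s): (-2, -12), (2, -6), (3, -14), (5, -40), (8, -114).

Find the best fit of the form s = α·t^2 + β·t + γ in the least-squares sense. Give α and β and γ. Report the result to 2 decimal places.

From the data, Σt^2·t^2 = 4834, Σt^2·t = 664, Σt^2 = 106, Σt·t = 106, Σt = 16, Σ1 = 5.
And Σt^2·s = -8494, Σt·s = -1142, Σs = -186.
XᵀX·[α, β, γ]ᵀ = Xᵀs becomes [[4834, 664, 106]; [664, 106, 16]; [106, 16, 5]]·[α, β, γ]ᵀ = [-8494, -1142, -186]ᵀ.
Solving the 3×3 system (Gaussian elimination) gives α = -89729/45327, β = 2743/1563, γ = -12820/15109.

α = -1.98, β = 1.75, γ = -0.85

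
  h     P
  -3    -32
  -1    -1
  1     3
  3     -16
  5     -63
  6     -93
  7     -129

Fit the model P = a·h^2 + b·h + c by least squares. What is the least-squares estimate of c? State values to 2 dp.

Entries of AᵀA: Σh^2·h^2 = 4486, Σh^2·h = 684, Σh^2 = 130, Σh·h = 130, Σh = 18, Σ1 = 7.
For AᵀP: Σh^2·P = -11674, Σh·P = -1724, ΣP = -331.
AᵀA·[a, b, c]ᵀ = AᵀP becomes [[4486, 684, 130]; [684, 130, 18]; [130, 18, 7]]·[a, b, c]ᵀ = [-11674, -1724, -331]ᵀ.
Inverting the 3×3 Gram matrix, [a, b, c]ᵀ = [-91832/29827, 72631/29827, 108295/29827]ᵀ.

c = 3.63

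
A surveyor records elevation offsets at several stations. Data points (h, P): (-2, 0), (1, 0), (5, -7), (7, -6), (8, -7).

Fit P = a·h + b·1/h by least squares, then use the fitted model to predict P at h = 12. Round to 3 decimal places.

Normal-equation sums: Σh·h = 143, Σh·1/h = 5, Σ1/h·1/h = 103961/78400.
Right-hand side: Σh·P = -133, Σ1/h·P = -877/280.
Δ = 143·(103961/78400) − 5² = 12906423/78400.
a = ((-133)·(103961/78400) − 5·(-877/280))/(12906423/78400) = -4199671/4302141; b = (143·(-877/280) − 5·(-133))/(12906423/78400) = 5673640/4302141.
At h = 12: P̂ = (-4199671/4302141)·(12) + (5673640/4302141)·(1/12) = -149769746/12906423.

P̂ = -11.604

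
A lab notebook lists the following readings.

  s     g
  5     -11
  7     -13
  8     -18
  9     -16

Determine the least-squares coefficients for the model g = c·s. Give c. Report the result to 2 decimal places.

c = -1.98

Entries of MᵀM: Σs·s = 219.
Moment sums: Σs·g = -434.
c = (-434)/219 = -1.98174.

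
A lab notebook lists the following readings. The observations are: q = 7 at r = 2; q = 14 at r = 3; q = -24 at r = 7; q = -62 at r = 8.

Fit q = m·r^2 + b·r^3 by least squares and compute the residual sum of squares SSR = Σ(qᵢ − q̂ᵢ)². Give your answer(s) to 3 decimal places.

Entries of XᵀX: Σr^2·r^2 = 6594, Σr^2·r^3 = 49850, Σr^3·r^3 = 380586.
And Σr^2·q = -4990, Σr^3·q = -39542.
Δ = 6594·380586 − 49850² = 24561584.
m = ((-4990)·380586 − 49850·(-39542))/24561584 = 4502785/1535099; b = (6594·(-39542) − 49850·(-4990))/24561584 = -749278/1535099.
Residuals: -1271223/1535099, 1196827/1535099, -476487/1535099, 275958/1535099; SSR = 2183309/1535099.

SSR = 1.422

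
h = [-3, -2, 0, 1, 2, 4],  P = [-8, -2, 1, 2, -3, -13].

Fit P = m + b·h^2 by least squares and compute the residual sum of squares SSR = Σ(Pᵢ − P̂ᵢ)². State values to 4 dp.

SSR = 4.3064

The normal equations are: 6·m + 34·b = -23;  34·m + 370·b = -298.
(Σ1 = 6, Σh^2 = 34, Σh^2·h^2 = 370, ΣP = -23, Σh^2·P = -298.)
Eliminating b: 370·(row 1) − 34·(row 2) gives 1064·m = 370·(-23) − 34·(-298) = 1622, so m = 811/532.
Then b = ((-298) − 34·(811/532))/370 = -503/532.
Residuals: -135/133, 137/532, -279/532, 27/19, -395/532, 321/532; SSR = 2291/532.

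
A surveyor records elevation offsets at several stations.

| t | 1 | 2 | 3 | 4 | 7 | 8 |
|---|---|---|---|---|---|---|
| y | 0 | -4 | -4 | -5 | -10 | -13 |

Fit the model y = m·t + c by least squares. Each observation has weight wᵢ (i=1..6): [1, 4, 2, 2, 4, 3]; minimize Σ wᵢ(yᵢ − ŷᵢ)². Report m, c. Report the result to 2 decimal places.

Sums needed: Σwᵢ·t·t = 455, Σwᵢ·t = 75, Σwᵢ·1 = 16.
And Σwᵢ·t·y = -688, Σwᵢ·y = -113.
Determinant 455·16 − 75² = 1655.
m = ((-688)·16 − 75·(-113))/1655 = -2533/1655; c = (455·(-113) − 75·(-688))/1655 = 37/331.

m = -1.53, c = 0.11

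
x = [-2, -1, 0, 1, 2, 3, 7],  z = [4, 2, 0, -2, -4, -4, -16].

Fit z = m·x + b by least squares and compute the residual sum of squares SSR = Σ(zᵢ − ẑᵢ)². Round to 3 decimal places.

Entries of MᵀM: Σx·x = 68, Σx = 10, Σ1 = 7.
Right-hand side: Σx·z = -144, Σz = -20.
So MᵀM·[m, b]ᵀ = Mᵀz: [[68, 10]; [10, 7]]·[m, b]ᵀ = [-144, -20]ᵀ.
Determinant 68·7 − 10² = 376.
m = ((-144)·7 − 10·(-20))/376 = -101/47; b = (68·(-20) − 10·(-144))/376 = 10/47.
Residuals: -24/47, -17/47, -10/47, -3/47, 4/47, 105/47, -55/47; SSR = 320/47.

SSR = 6.809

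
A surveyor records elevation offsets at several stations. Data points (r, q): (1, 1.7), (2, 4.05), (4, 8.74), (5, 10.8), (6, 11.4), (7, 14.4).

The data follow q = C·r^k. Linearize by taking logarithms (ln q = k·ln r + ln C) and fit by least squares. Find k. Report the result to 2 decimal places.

k = 1.08

Let Y = ln q. Fitting Y = k·ln r + ln C by least squares:
Σln r = 7.4265, Σ(ln r)² = 11.9895, Σln q = 11.5776, Σln r·ln q = 17.3552.
Normal system: [[11.9895, 7.4265]; [7.4265, 6]]·[k, ln C]ᵀ = [17.3552, 11.5776]ᵀ.
Δ = 11.9895·6 − (7.4265)² = 16.7835; k = (17.3552·6 − 7.4265·11.5776)/16.7835 = 1.08139, ln C = (11.9895·11.5776 − 7.4265·17.3552)/16.7835 = 0.59111.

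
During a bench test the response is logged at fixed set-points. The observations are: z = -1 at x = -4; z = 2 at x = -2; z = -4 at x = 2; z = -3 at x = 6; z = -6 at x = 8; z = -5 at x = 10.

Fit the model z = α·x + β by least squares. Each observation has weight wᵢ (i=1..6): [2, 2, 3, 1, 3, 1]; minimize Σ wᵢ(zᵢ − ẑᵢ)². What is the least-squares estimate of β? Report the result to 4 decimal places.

Normal-equation sums: Σwᵢ·x·x = 380, Σwᵢ·x = 34, Σwᵢ·1 = 12.
For MᵀWz: Σwᵢ·x·z = -236, Σwᵢ·z = -36.
So MᵀWM·[α, β]ᵀ = MᵀWz: [[380, 34]; [34, 12]]·[α, β]ᵀ = [-236, -36]ᵀ.
Determinant 380·12 − 34² = 3404.
α = ((-236)·12 − 34·(-36))/3404 = -402/851; β = (380·(-36) − 34·(-236))/3404 = -1414/851.

β = -1.6616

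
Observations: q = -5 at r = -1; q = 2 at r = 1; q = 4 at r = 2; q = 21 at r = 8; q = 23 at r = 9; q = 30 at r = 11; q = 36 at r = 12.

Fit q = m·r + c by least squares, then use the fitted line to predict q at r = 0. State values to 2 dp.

q̂ = -1.92

Normal-equation sums: Σr·r = 416, Σr = 42, Σ1 = 7.
Moment sums: Σr·q = 1152, Σq = 111.
AᵀA·[m, c]ᵀ = Aᵀq becomes [[416, 42]; [42, 7]]·[m, c]ᵀ = [1152, 111]ᵀ.
Determinant 416·7 − 42² = 1148.
m = (1152·7 − 42·111)/1148 = 243/82; c = (416·111 − 42·1152)/1148 = -552/287.
At r = 0: q̂ = (243/82)·(0) + (-552/287)·(1) = -552/287.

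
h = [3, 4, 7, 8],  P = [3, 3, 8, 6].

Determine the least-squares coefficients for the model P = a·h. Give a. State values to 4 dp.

a = 0.9058

Sums needed: Σh·h = 138.
Moment sums: Σh·P = 125.
Hence a = 125 / 138 ≈ 0.905797.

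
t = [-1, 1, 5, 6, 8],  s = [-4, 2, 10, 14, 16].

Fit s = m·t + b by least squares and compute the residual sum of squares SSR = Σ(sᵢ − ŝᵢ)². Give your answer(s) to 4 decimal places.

From the data, Σt·t = 127, Σt = 19, Σ1 = 5.
And Σt·s = 268, Σs = 38.
Eliminating b: 5·(row 1) − 19·(row 2) gives 274·m = 5·268 − 19·38 = 618, so m = 309/137.
Then b = (38 − 19·(309/137))/5 = -133/137.
Residuals: -106/137, 98/137, -42/137, 197/137, -147/137; SSR = 606/137.

SSR = 4.4234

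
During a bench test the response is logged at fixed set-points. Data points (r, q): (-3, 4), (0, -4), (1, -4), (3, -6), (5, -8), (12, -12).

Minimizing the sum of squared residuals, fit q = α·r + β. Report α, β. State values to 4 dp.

α = -0.9552, β = -2.1343

With design matrix A, AᵀA = [[188, 18]; [18, 6]] and Aᵀq = [-218, -30]ᵀ.
Eliminating β: 6·(row 1) − 18·(row 2) gives 804·α = 6·(-218) − 18·(-30) = -768, so α = -64/67.
Then β = ((-30) − 18·(-64/67))/6 = -143/67.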